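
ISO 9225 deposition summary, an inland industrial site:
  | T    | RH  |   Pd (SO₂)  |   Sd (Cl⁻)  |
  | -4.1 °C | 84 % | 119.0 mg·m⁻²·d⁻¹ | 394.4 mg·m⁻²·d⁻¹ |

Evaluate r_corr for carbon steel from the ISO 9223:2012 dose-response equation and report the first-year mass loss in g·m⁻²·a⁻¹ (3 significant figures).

r_corr = 550 g·m⁻²·a⁻¹

carbon steel: T≤10 °C ⇒ hinge +0.150·(-4.1−10) = -2.1150
  sulphur-dioxide contribution → 13.75 μm/a
  chloride contribution → 56.33 μm/a
  total first-year rate 70.08 μm/a
Convert to mass loss: 70.08 μm/a × 7.85 g/cm³ = 550.1 g·m⁻²·a⁻¹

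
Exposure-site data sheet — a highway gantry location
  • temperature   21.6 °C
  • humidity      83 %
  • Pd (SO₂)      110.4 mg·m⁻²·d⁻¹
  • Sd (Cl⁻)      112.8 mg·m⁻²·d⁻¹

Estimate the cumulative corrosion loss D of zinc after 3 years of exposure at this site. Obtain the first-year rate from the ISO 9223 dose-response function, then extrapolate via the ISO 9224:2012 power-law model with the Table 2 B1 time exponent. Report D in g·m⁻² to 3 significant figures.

zinc: T>10 °C ⇒ hinge -0.071·(21.6−10) = -0.8236
  SO₂ term: 0.0129·110.4^0.44·exp(0.046·83-0.8236) = 2.041
  Cl⁻ term: 0.0175·112.8^0.57·exp(0.008·83+0.085·21.6) = 3.152
  r_corr = 2.041 + 3.152 = 5.194 μm/a
Long-term exponent b (ISO 9224 Table 2, B1) = 0.813
  D(3) = 5.194 × 3^0.813 = 5.194 × 2.443 = 12.69 μm
  Mass loss = 12.69 μm × 7.14 g/cm³ = 90.59 g·m⁻²

D(3) = 90.6 g·m⁻²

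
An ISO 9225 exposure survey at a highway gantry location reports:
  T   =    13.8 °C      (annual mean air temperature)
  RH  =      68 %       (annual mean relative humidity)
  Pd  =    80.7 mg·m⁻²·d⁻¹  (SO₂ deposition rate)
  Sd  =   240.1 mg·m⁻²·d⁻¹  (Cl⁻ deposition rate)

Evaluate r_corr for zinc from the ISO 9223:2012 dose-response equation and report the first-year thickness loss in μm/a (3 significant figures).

zinc: T>10 °C ⇒ hinge -0.071·(13.8−10) = -0.2698
  SO₂ term: 0.0129·80.7^0.44·exp(0.046·68-0.2698) = 1.552
  Sd branch = 0.0175·Sd^0.57·e^(0.008·RH+0.085·T) = 2.216 μm/a
  r_corr = 1.552 + 2.216 = 3.768 μm/a

r_corr = 3.77 μm/a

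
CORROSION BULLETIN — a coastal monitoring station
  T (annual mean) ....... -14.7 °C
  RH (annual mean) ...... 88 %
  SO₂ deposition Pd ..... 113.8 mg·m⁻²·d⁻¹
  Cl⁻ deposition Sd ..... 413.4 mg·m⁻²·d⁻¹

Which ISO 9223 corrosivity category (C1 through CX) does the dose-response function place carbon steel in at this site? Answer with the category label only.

carbon steel: T≤10 °C ⇒ hinge +0.150·(-14.7−10) = -3.7050
  sulphur-dioxide contribution → 2.968 μm/a
  chloride contribution → 43.31 μm/a
  total first-year rate 46.28 μm/a
Category bounds: 25…50 μm/a bracket r_corr ⇒ C3

C3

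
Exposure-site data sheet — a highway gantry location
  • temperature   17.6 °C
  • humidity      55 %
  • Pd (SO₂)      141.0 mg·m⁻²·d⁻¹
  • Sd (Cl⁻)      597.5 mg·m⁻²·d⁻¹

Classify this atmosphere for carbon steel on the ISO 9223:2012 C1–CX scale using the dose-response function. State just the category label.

carbon steel: f(T) = -0.054·(T−10) [T>10 °C] = -0.4104
  sulphur-dioxide contribution → 46.24 μm/a
  chloride contribution → 66.67 μm/a
  total first-year rate 112.9 μm/a
ISO 9223 Table 2 (carbon steel): 80 < 113 ≤ 200 μm/a ⇒ C5

C5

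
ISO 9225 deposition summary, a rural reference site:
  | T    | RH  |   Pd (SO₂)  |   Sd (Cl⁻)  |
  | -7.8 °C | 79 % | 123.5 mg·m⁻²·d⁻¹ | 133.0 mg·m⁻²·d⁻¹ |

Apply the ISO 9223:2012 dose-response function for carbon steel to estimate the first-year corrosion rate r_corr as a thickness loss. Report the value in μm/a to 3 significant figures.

r_corr = 28.3 μm/a

carbon steel: temperature factor f = +0.150·(-17.8) = -2.6700
  SO₂ term: 1.77·123.5^0.52·exp(0.02·79-2.6700) = 7.282
  Sd branch = 0.102·Sd^0.62·e^(0.033·RH+0.04·T) = 20.99 μm/a
  sum: 7.282 + 20.99 → r_corr = 28.28 μm/a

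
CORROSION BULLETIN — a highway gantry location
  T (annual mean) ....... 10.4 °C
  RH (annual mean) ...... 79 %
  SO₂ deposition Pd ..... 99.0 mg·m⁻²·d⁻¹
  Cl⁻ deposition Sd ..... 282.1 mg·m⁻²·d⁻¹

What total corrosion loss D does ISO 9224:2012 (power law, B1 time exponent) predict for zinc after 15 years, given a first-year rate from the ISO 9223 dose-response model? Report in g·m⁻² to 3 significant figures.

zinc: temperature factor f = -0.071·(0.4) = -0.0284
  sulphur-dioxide contribution → 3.586 μm/a
  chloride contribution → 1.987 μm/a
  ⇒ r_corr(zinc) = 5.572 μm/a
ISO 9224: D(t) = r_corr · t^b with b = 0.813 (zinc, B1)
  D(15) = 5.572 × 15^0.813 = 5.572 × 9.04 = 50.37 μm
  Mass loss = 50.37 μm × 7.14 g/cm³ = 359.7 g·m⁻²

D(15) = 360 g·m⁻²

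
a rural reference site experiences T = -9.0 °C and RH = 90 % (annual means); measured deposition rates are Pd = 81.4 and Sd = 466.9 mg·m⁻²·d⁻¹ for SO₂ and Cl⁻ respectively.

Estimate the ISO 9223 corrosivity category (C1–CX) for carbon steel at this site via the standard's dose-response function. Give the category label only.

carbon steel: T≤10 °C ⇒ hinge +0.150·(-9.0−10) = -2.8500
  SO₂ term: 1.77·81.4^0.52·exp(0.02·90-2.8500) = 6.102
  Cl⁻ term: 0.102·466.9^0.62·exp(0.033·90+0.04·-9.0) = 62.67
  sum: 6.102 + 62.67 → r_corr = 68.77 μm/a
ISO 9223 Table 2 (carbon steel): 50 < 68.8 ≤ 80 μm/a ⇒ C4

C4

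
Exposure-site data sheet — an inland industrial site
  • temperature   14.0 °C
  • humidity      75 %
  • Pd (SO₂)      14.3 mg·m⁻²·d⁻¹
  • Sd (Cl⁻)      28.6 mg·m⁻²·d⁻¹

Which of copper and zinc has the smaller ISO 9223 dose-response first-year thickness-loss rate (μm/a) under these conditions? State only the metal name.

copper

copper: f(T) = -0.080·(T−10) [T>10 °C] = -0.3200
  SO₂ term: 0.0053·14.3^0.26·exp(0.059·75-0.3200) = 0.6419
  Sd branch = 0.01025·Sd^0.27·e^(0.036·RH+0.049·T) = 0.749 μm/a
  sum: 0.6419 + 0.749 → r_corr = 1.391 μm/a
zinc: T>10 °C ⇒ hinge -0.071·(14.0−10) = -0.2840
  Pd branch = 0.0129·Pd^0.44·e^(0.046·RH+f) = 0.9861 μm/a
  Sd branch = 0.0175·Sd^0.57·e^(0.008·RH+0.085·T) = 0.7088 μm/a
  r_corr = 0.9861 + 0.7088 = 1.695 μm/a
Ordering by μm/a: zinc (1.69) > copper (1.39)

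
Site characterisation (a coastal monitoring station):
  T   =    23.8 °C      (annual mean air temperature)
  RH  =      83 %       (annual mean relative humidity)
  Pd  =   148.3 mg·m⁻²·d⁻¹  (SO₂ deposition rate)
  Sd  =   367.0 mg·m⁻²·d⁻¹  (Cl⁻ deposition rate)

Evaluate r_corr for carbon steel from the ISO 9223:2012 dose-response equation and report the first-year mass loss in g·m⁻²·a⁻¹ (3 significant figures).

r_corr = 1.72e+03 g·m⁻²·a⁻¹

carbon steel: temperature factor f = -0.054·(13.8) = -0.7452
  SO₂ term: 1.77·148.3^0.52·exp(0.02·83-0.7452) = 59.46
  Cl⁻ term: 0.102·367.0^0.62·exp(0.033·83+0.04·23.8) = 159.1
  sum: 59.46 + 159.1 → r_corr = 218.6 μm/a
Convert to mass loss: 218.6 μm/a × 7.85 g/cm³ = 1716 g·m⁻²·a⁻¹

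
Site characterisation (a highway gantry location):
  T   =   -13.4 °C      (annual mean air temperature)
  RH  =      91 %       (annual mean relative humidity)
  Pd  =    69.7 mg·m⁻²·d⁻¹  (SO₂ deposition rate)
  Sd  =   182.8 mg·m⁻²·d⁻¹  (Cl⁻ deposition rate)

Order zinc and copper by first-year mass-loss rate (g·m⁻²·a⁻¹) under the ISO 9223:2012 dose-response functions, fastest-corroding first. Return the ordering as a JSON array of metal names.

["zinc", "copper"]

zinc: T≤10 °C ⇒ hinge +0.038·(-13.4−10) = -0.8892
  Pd branch = 0.0129·Pd^0.44·e^(0.046·RH+f) = 2.256 μm/a
  Sd branch = 0.0175·Sd^0.57·e^(0.008·RH+0.085·T) = 0.2259 μm/a
  r_corr = 2.256 + 0.2259 = 2.482 μm/a
  mass loss = 2.482 μm/a × 7.14 g/cm³ = 17.72 g·m⁻²·a⁻¹
copper: T≤10 °C ⇒ hinge +0.126·(-13.4−10) = -2.9484
  SO₂ term: 0.0053·69.7^0.26·exp(0.059·91-2.9484) = 0.1798
  Sd branch = 0.01025·Sd^0.27·e^(0.036·RH+0.049·T) = 0.5742 μm/a
  sum: 0.1798 + 0.5742 → r_corr = 0.754 μm/a
  mass loss = 0.754 μm/a × 8.96 g/cm³ = 6.756 g·m⁻²·a⁻¹
Ordering by g·m⁻²·a⁻¹: zinc (17.7) > copper (6.76)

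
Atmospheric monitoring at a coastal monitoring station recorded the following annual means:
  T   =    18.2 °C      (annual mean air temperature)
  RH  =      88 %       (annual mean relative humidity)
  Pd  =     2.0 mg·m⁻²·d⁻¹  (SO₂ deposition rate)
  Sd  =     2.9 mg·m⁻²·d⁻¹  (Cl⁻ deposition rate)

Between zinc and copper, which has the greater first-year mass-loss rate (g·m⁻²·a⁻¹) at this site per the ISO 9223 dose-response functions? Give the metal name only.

copper

zinc: f(T) = -0.071·(T−10) [T>10 °C] = -0.5822
  SO₂ term: 0.0129·2.0^0.44·exp(0.046·88-0.5822) = 0.56
  Sd branch = 0.0175·Sd^0.57·e^(0.008·RH+0.085·T) = 0.3049 μm/a
  r_corr = 0.56 + 0.3049 = 0.865 μm/a
  mass loss = 0.865 μm/a × 7.14 g/cm³ = 6.176 g·m⁻²·a⁻¹
copper: f(T) = -0.080·(T−10) [T>10 °C] = -0.6560
  SO₂ term: 0.0053·2.0^0.26·exp(0.059·88-0.6560) = 0.5922
  Cl⁻ term: 0.01025·2.9^0.27·exp(0.036·88+0.049·18.2) = 0.792
  sum: 0.5922 + 0.792 → r_corr = 1.384 μm/a
  mass loss = 1.384 μm/a × 8.96 g/cm³ = 12.4 g·m⁻²·a⁻¹
Ordering by g·m⁻²·a⁻¹: copper (12.4) > zinc (6.18)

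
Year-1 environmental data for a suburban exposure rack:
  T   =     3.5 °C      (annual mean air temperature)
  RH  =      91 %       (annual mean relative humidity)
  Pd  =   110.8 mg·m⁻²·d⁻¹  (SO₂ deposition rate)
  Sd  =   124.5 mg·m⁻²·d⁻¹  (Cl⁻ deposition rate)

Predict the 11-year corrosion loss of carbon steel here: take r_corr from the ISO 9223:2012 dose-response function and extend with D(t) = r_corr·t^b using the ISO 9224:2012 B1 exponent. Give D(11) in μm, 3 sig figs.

D(11) = 332 μm

carbon steel: T≤10 °C ⇒ hinge +0.150·(3.5−10) = -0.9750
  SO₂ term: 1.77·110.8^0.52·exp(0.02·91-0.9750) = 47.66
  Sd branch = 0.102·Sd^0.62·e^(0.033·RH+0.04·T) = 47.05 μm/a
  sum: 47.66 + 47.05 → r_corr = 94.71 μm/a
Power-law: D(11) = r_corr · 11^0.523
  D(11) = 94.71 × 11^0.523 = 94.71 × 3.505 = 331.9 μm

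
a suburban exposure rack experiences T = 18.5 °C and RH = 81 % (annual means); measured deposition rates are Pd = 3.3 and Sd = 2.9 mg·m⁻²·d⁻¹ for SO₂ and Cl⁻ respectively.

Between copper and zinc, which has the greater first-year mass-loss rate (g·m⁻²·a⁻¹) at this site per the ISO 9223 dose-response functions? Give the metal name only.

copper

copper: f(T) = -0.080·(T−10) [T>10 °C] = -0.6800
  SO₂ term: 0.0053·3.3^0.26·exp(0.059·81-0.6800) = 0.4358
  Sd branch = 0.01025·Sd^0.27·e^(0.036·RH+0.049·T) = 0.6247 μm/a
  r_corr = 0.4358 + 0.6247 = 1.06 μm/a
  mass loss = 1.06 μm/a × 8.96 g/cm³ = 9.502 g·m⁻²·a⁻¹
zinc: temperature factor f = -0.071·(8.5) = -0.6035
  SO₂ term: 0.0129·3.3^0.44·exp(0.046·81-0.6035) = 0.4952
  Cl⁻ term: 0.0175·2.9^0.57·exp(0.008·81+0.085·18.5) = 0.2958
  r_corr = 0.4952 + 0.2958 = 0.791 μm/a
  mass loss = 0.791 μm/a × 7.14 g/cm³ = 5.648 g·m⁻²·a⁻¹
Ordering by g·m⁻²·a⁻¹: copper (9.5) > zinc (5.65)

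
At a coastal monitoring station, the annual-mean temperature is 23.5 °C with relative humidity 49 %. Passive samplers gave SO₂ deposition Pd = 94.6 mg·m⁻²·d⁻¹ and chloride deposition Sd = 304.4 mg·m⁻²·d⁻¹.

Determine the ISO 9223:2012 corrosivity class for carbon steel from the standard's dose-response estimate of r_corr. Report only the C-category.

C4

carbon steel: f(T) = -0.054·(T−10) [T>10 °C] = -0.7290
  SO₂ term: 1.77·94.6^0.52·exp(0.02·49-0.7290) = 24.24
  Cl⁻ term: 0.102·304.4^0.62·exp(0.033·49+0.04·23.5) = 45.59
  r_corr = 24.24 + 45.59 = 69.82 μm/a
ISO 9223 Table 2 (carbon steel): 50 < 69.8 ≤ 80 μm/a ⇒ C4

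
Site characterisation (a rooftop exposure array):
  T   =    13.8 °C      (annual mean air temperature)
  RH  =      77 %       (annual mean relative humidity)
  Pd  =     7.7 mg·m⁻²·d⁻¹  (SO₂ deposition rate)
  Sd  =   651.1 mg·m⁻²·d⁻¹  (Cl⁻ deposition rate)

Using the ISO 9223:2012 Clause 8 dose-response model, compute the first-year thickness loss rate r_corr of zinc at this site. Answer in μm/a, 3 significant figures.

r_corr = 5.04 μm/a

zinc: T>10 °C ⇒ hinge -0.071·(13.8−10) = -0.2698
  sulphur-dioxide contribution → 0.8351 μm/a
  chloride contribution → 4.205 μm/a
  ⇒ r_corr(zinc) = 5.04 μm/a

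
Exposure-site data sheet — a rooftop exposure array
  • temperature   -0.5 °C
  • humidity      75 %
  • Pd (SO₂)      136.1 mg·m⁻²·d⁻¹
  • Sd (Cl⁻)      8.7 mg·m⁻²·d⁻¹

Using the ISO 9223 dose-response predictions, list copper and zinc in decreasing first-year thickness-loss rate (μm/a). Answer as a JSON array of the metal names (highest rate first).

["zinc", "copper"]

copper: temperature factor f = +0.126·(-10.5) = -1.3230
  SO₂ term: 0.0053·136.1^0.26·exp(0.059·75-1.3230) = 0.4229
  Cl⁻ term: 0.01025·8.7^0.27·exp(0.036·75+0.049·-0.5) = 0.2669
  r_corr = 0.4229 + 0.2669 = 0.6898 μm/a
zinc: T≤10 °C ⇒ hinge +0.038·(-0.5−10) = -0.3990
  Pd branch = 0.0129·Pd^0.44·e^(0.046·RH+f) = 2.369 μm/a
  Cl⁻ term: 0.0175·8.7^0.57·exp(0.008·75+0.085·-0.5) = 0.1049
  sum: 2.369 + 0.1049 → r_corr = 2.474 μm/a
Ordering by μm/a: zinc (2.47) > copper (0.69)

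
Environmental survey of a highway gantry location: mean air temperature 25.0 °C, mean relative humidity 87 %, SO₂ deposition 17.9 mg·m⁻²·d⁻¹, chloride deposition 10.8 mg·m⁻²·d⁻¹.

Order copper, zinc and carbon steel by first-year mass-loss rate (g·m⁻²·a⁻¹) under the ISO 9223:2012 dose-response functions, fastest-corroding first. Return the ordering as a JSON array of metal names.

copper: f(T) = -0.080·(T−10) [T>10 °C] = -1.2000
  Pd branch = 0.0053·Pd^0.26·e^(0.059·RH+f) = 0.5729 μm/a
  Sd branch = 0.01025·Sd^0.27·e^(0.036·RH+0.049·T) = 1.52 μm/a
  r_corr = 0.5729 + 1.52 = 2.093 μm/a
  mass loss = 2.093 μm/a × 8.96 g/cm³ = 18.76 g·m⁻²·a⁻¹
zinc: T>10 °C ⇒ hinge -0.071·(25.0−10) = -1.0650
  Pd branch = 0.0129·Pd^0.44·e^(0.046·RH+f) = 0.8657 μm/a
  Cl⁻ term: 0.0175·10.8^0.57·exp(0.008·87+0.085·25.0) = 1.141
  sum: 0.8657 + 1.141 → r_corr = 2.007 μm/a
  mass loss = 2.007 μm/a × 7.14 g/cm³ = 14.33 g·m⁻²·a⁻¹
carbon steel: T>10 °C ⇒ hinge -0.054·(25.0−10) = -0.8100
  SO₂ term: 1.77·17.9^0.52·exp(0.02·87-0.8100) = 20.11
  Sd branch = 0.102·Sd^0.62·e^(0.033·RH+0.04·T) = 21.4 μm/a
  sum: 20.11 + 21.4 → r_corr = 41.51 μm/a
  mass loss = 41.51 μm/a × 7.85 g/cm³ = 325.9 g·m⁻²·a⁻¹
Ordering by g·m⁻²·a⁻¹: carbon steel (326) > copper (18.8) > zinc (14.3)

["carbon steel", "copper", "zinc"]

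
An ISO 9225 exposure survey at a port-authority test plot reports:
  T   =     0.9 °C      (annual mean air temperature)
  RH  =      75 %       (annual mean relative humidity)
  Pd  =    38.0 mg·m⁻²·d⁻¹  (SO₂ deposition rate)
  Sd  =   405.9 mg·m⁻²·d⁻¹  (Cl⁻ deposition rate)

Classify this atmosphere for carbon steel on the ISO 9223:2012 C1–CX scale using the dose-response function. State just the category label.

C4

carbon steel: temperature factor f = +0.150·(-9.1) = -1.3650
  sulphur-dioxide contribution → 13.43 μm/a
  chloride contribution → 52.04 μm/a
  total first-year rate 65.47 μm/a
Category bounds: 50…80 μm/a bracket r_corr ⇒ C4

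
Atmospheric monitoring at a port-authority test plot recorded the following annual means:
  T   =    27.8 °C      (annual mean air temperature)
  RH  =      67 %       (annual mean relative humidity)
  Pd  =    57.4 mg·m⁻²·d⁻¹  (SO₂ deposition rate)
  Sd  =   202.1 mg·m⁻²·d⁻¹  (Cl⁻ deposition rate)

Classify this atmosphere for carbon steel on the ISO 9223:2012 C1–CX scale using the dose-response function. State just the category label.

C5

carbon steel: T>10 °C ⇒ hinge -0.054·(27.8−10) = -0.9612
  Pd branch = 1.77·Pd^0.52·e^(0.02·RH+f) = 21.24 μm/a
  Cl⁻ term: 0.102·202.1^0.62·exp(0.033·67+0.04·27.8) = 76.07
  sum: 21.24 + 76.07 → r_corr = 97.31 μm/a
ISO 9223 Table 2 (carbon steel): 80 < 97.3 ≤ 200 μm/a ⇒ C5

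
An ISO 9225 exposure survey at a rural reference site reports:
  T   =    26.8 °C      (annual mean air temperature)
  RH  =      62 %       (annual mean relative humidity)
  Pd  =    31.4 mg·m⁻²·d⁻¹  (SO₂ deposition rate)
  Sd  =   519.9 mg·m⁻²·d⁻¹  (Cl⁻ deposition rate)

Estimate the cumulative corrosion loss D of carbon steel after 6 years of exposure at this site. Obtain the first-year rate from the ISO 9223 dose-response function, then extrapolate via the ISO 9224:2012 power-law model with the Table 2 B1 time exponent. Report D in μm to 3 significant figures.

D(6) = 322 μm

carbon steel: temperature factor f = -0.054·(16.8) = -0.9072
  SO₂ term: 1.77·31.4^0.52·exp(0.02·62-0.9072) = 14.82
  Sd branch = 0.102·Sd^0.62·e^(0.033·RH+0.04·T) = 111.3 μm/a
  sum: 14.82 + 111.3 → r_corr = 126.1 μm/a
Power-law: D(6) = r_corr · 6^0.523
  D(6) = 126.1 × 6^0.523 = 126.1 × 2.553 = 322 μm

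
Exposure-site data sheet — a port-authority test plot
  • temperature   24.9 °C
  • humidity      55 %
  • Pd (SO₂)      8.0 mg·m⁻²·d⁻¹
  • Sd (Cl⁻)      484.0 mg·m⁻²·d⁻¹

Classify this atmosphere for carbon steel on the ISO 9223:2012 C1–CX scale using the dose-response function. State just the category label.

C5

carbon steel: f(T) = -0.054·(T−10) [T>10 °C] = -0.8046
  SO₂ term: 1.77·8.0^0.52·exp(0.02·55-0.8046) = 7.012
  Cl⁻ term: 0.102·484.0^0.62·exp(0.033·55+0.04·24.9) = 78.34
  r_corr = 7.012 + 78.34 = 85.36 μm/a
Category bounds: 80…200 μm/a bracket r_corr ⇒ C5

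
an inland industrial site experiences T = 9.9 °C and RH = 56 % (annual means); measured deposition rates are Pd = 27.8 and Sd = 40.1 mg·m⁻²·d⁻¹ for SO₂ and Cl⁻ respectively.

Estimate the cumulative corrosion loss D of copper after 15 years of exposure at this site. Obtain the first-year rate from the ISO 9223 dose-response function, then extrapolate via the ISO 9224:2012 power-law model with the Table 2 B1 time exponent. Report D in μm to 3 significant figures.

copper: T≤10 °C ⇒ hinge +0.126·(9.9−10) = -0.0126
  sulphur-dioxide contribution → 0.3382 μm/a
  chloride contribution → 0.3387 μm/a
  total first-year rate 0.6769 μm/a
ISO 9224: D(t) = r_corr · t^b with b = 0.667 (copper, B1)
  D(15) = 0.6769 × 15^0.667 = 0.6769 × 6.088 = 4.121 μm

D(15) = 4.12 μm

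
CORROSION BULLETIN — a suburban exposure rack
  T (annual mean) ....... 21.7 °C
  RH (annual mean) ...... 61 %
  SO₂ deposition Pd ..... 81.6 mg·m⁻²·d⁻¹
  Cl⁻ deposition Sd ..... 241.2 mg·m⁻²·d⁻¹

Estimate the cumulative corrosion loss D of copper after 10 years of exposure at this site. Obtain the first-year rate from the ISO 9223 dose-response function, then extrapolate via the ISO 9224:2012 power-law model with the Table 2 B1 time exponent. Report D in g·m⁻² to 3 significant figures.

copper: temperature factor f = -0.080·(11.7) = -0.9360
  Pd branch = 0.0053·Pd^0.26·e^(0.059·RH+f) = 0.2387 μm/a
  Sd branch = 0.01025·Sd^0.27·e^(0.036·RH+0.049·T) = 1.173 μm/a
  sum: 0.2387 + 1.173 → r_corr = 1.412 μm/a
ISO 9224: D(t) = r_corr · t^b with b = 0.667 (copper, B1)
  D(10) = 1.412 × 10^0.667 = 1.412 × 4.645 = 6.56 μm
  Mass loss = 6.56 μm × 8.96 g/cm³ = 58.77 g·m⁻²

D(10) = 58.8 g·m⁻²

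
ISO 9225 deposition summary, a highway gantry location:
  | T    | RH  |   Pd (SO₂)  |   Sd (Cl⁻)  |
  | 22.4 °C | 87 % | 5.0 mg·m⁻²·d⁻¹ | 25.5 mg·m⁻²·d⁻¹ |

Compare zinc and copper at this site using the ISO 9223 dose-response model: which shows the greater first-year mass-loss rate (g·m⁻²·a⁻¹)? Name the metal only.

copper

zinc: T>10 °C ⇒ hinge -0.071·(22.4−10) = -0.8804
  SO₂ term: 0.0129·5.0^0.44·exp(0.046·87-0.8804) = 0.5941
  Cl⁻ term: 0.0175·25.5^0.57·exp(0.008·87+0.085·22.4) = 1.493
  sum: 0.5941 + 1.493 → r_corr = 2.087 μm/a
  mass loss = 2.087 μm/a × 7.14 g/cm³ = 14.9 g·m⁻²·a⁻¹
copper: T>10 °C ⇒ hinge -0.080·(22.4−10) = -0.9920
  SO₂ term: 0.0053·5.0^0.26·exp(0.059·87-0.9920) = 0.5063
  Cl⁻ term: 0.01025·25.5^0.27·exp(0.036·87+0.049·22.4) = 1.688
  sum: 0.5063 + 1.688 → r_corr = 2.194 μm/a
  mass loss = 2.194 μm/a × 8.96 g/cm³ = 19.66 g·m⁻²·a⁻¹
Ordering by g·m⁻²·a⁻¹: copper (19.7) > zinc (14.9)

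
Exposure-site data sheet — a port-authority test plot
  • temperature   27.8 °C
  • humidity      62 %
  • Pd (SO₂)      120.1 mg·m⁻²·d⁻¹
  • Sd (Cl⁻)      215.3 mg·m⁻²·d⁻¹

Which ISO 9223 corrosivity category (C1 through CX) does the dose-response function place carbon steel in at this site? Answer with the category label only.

carbon steel: f(T) = -0.054·(T−10) [T>10 °C] = -0.9612
  SO₂ term: 1.77·120.1^0.52·exp(0.02·62-0.9612) = 28.21
  Cl⁻ term: 0.102·215.3^0.62·exp(0.033·62+0.04·27.8) = 67.08
  r_corr = 28.21 + 67.08 = 95.29 μm/a
Category bounds: 80…200 μm/a bracket r_corr ⇒ C5

C5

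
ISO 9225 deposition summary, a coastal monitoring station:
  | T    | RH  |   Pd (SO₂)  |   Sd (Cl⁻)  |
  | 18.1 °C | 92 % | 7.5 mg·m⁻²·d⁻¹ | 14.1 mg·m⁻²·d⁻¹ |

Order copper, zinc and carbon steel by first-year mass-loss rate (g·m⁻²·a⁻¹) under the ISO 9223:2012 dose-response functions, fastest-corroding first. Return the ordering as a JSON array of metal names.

["carbon steel", "copper", "zinc"]

copper: temperature factor f = -0.080·(8.1) = -0.6480
  SO₂ term: 0.0053·7.5^0.26·exp(0.059·92-0.6480) = 1.066
  Sd branch = 0.01025·Sd^0.27·e^(0.036·RH+0.049·T) = 1.395 μm/a
  r_corr = 1.066 + 1.395 = 2.461 μm/a
  mass loss = 2.461 μm/a × 8.96 g/cm³ = 22.05 g·m⁻²·a⁻¹
zinc: temperature factor f = -0.071·(8.1) = -0.5751
  Pd branch = 0.0129·Pd^0.44·e^(0.046·RH+f) = 1.213 μm/a
  Sd branch = 0.0175·Sd^0.57·e^(0.008·RH+0.085·T) = 0.7689 μm/a
  sum: 1.213 + 0.7689 → r_corr = 1.982 μm/a
  mass loss = 1.982 μm/a × 7.14 g/cm³ = 14.15 g·m⁻²·a⁻¹
carbon steel: temperature factor f = -0.054·(8.1) = -0.4374
  Pd branch = 1.77·Pd^0.52·e^(0.02·RH+f) = 20.52 μm/a
  Cl⁻ term: 0.102·14.1^0.62·exp(0.033·92+0.04·18.1) = 22.6
  sum: 20.52 + 22.6 → r_corr = 43.12 μm/a
  mass loss = 43.12 μm/a × 7.85 g/cm³ = 338.5 g·m⁻²·a⁻¹
Ordering by g·m⁻²·a⁻¹: carbon steel (338) > copper (22) > zinc (14.1)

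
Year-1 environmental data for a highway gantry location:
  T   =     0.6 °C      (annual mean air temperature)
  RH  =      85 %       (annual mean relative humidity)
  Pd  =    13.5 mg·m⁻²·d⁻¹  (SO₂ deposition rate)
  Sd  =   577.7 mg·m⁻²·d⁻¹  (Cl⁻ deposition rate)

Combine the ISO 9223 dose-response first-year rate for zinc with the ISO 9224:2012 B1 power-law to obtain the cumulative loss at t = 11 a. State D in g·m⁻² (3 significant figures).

D(11) = 139 g·m⁻²

zinc: temperature factor f = +0.038·(-9.4) = -0.3572
  SO₂ term: 0.0129·13.5^0.44·exp(0.046·85-0.3572) = 1.415
  Cl⁻ term: 0.0175·577.7^0.57·exp(0.008·85+0.085·0.6) = 1.364
  r_corr = 1.415 + 1.364 = 2.779 μm/a
Long-term exponent b (ISO 9224 Table 2, B1) = 0.813
  D(11) = 2.779 × 11^0.813 = 2.779 × 7.025 = 19.52 μm
  Mass loss = 19.52 μm × 7.14 g/cm³ = 139.4 g·m⁻²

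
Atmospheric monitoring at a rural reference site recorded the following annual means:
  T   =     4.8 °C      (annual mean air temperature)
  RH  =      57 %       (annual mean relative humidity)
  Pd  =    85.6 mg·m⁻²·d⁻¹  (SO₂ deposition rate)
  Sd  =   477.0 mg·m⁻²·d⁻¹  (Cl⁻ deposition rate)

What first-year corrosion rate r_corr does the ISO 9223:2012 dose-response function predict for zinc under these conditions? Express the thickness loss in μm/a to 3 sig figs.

r_corr = 2.43 μm/a

zinc: T≤10 °C ⇒ hinge +0.038·(4.8−10) = -0.1976
  sulphur-dioxide contribution → 1.032 μm/a
  chloride contribution → 1.396 μm/a
  ⇒ r_corr(zinc) = 2.429 μm/a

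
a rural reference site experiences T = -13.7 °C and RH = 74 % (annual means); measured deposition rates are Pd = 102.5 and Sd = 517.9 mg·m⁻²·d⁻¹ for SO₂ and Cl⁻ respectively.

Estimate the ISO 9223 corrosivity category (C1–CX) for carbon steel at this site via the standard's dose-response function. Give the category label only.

C3

carbon steel: temperature factor f = +0.150·(-23.7) = -3.5550
  Pd branch = 1.77·Pd^0.52·e^(0.02·RH+f) = 2.468 μm/a
  Sd branch = 0.102·Sd^0.62·e^(0.033·RH+0.04·T) = 32.66 μm/a
  sum: 2.468 + 32.66 → r_corr = 35.13 μm/a
35.1 μm/a falls in (25, 50] for carbon steel → category C3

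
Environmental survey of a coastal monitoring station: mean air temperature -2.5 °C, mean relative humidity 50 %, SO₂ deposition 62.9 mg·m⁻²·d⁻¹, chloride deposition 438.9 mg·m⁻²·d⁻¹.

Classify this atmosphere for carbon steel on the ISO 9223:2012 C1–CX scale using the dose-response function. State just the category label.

carbon steel: temperature factor f = +0.150·(-12.5) = -1.8750
  sulphur-dioxide contribution → 6.357 μm/a
  chloride contribution → 20.89 μm/a
  ⇒ r_corr(carbon steel) = 27.25 μm/a
Category bounds: 25…50 μm/a bracket r_corr ⇒ C3

C3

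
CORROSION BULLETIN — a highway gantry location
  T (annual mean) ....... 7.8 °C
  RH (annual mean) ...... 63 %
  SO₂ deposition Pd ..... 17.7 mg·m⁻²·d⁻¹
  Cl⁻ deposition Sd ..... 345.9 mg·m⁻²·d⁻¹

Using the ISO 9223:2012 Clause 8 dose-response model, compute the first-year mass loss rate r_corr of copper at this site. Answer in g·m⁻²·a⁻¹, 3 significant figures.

copper: T≤10 °C ⇒ hinge +0.126·(7.8−10) = -0.2772
  SO₂ term: 0.0053·17.7^0.26·exp(0.059·63-0.2772) = 0.3488
  Sd branch = 0.01025·Sd^0.27·e^(0.036·RH+0.049·T) = 0.7034 μm/a
  sum: 0.3488 + 0.7034 → r_corr = 1.052 μm/a
Convert to mass loss: 1.052 μm/a × 8.96 g/cm³ = 9.428 g·m⁻²·a⁻¹

r_corr = 9.43 g·m⁻²·a⁻¹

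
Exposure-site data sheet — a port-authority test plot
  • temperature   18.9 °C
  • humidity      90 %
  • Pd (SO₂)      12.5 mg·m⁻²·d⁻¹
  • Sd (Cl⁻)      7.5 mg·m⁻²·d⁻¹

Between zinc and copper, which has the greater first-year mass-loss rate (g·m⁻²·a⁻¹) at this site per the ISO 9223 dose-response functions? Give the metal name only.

zinc: temperature factor f = -0.071·(8.9) = -0.6319
  Pd branch = 0.0129·Pd^0.44·e^(0.046·RH+f) = 1.309 μm/a
  Cl⁻ term: 0.0175·7.5^0.57·exp(0.008·90+0.085·18.9) = 0.5652
  sum: 1.309 + 0.5652 → r_corr = 1.874 μm/a
  mass loss = 1.874 μm/a × 7.14 g/cm³ = 13.38 g·m⁻²·a⁻¹
copper: temperature factor f = -0.080·(8.9) = -0.7120
  Pd branch = 0.0053·Pd^0.26·e^(0.059·RH+f) = 1.015 μm/a
  Sd branch = 0.01025·Sd^0.27·e^(0.036·RH+0.049·T) = 1.138 μm/a
  sum: 1.015 + 1.138 → r_corr = 2.153 μm/a
  mass loss = 2.153 μm/a × 8.96 g/cm³ = 19.29 g·m⁻²·a⁻¹
Ordering by g·m⁻²·a⁻¹: copper (19.3) > zinc (13.4)

copper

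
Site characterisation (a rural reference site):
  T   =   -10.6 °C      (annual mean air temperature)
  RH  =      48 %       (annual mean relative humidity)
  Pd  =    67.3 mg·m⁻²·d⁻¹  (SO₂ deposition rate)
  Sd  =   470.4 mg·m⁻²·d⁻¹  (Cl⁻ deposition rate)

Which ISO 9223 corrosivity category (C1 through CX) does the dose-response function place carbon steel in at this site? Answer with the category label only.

carbon steel: f(T) = +0.150·(T−10) [T≤10 °C] = -3.0900
  Pd branch = 1.77·Pd^0.52·e^(0.02·RH+f) = 1.877 μm/a
  Cl⁻ term: 0.102·470.4^0.62·exp(0.033·48+0.04·-10.6) = 14.77
  sum: 1.877 + 14.77 → r_corr = 16.64 μm/a
ISO 9223 Table 2 (carbon steel): 1.3 < 16.6 ≤ 25 μm/a ⇒ C2

C2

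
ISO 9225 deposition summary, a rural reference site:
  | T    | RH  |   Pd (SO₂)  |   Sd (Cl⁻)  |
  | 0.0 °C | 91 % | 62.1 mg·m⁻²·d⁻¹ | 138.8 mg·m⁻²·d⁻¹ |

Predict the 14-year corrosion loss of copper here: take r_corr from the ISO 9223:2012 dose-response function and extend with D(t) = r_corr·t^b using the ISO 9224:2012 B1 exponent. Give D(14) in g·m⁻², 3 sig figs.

copper: T≤10 °C ⇒ hinge +0.126·(0.0−10) = -1.2600
  Pd branch = 0.0053·Pd^0.26·e^(0.059·RH+f) = 0.9441 μm/a
  Sd branch = 0.01025·Sd^0.27·e^(0.036·RH+0.049·T) = 1.028 μm/a
  sum: 0.9441 + 1.028 → r_corr = 1.972 μm/a
Power-law: D(14) = r_corr · 14^0.667
  D(14) = 1.972 × 14^0.667 = 1.972 × 5.814 = 11.46 μm
  Mass loss = 11.46 μm × 8.96 g/cm³ = 102.7 g·m⁻²

D(14) = 103 g·m⁻²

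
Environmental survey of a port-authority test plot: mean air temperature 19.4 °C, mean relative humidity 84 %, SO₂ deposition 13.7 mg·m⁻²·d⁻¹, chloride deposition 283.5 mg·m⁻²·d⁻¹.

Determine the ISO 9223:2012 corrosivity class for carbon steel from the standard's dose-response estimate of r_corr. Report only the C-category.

C5

carbon steel: f(T) = -0.054·(T−10) [T>10 °C] = -0.5076
  SO₂ term: 1.77·13.7^0.52·exp(0.02·84-0.5076) = 22.3
  Cl⁻ term: 0.102·283.5^0.62·exp(0.033·84+0.04·19.4) = 117.5
  r_corr = 22.3 + 117.5 = 139.8 μm/a
ISO 9223 Table 2 (carbon steel): 80 < 140 ≤ 200 μm/a ⇒ C5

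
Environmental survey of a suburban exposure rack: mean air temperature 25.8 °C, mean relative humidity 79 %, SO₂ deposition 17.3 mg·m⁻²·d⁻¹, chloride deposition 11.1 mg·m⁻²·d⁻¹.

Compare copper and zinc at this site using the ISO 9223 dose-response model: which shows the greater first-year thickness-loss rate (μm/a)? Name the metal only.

copper: f(T) = -0.080·(T−10) [T>10 °C] = -1.2640
  Pd branch = 0.0053·Pd^0.26·e^(0.059·RH+f) = 0.3323 μm/a
  Sd branch = 0.01025·Sd^0.27·e^(0.036·RH+0.049·T) = 1.194 μm/a
  sum: 0.3323 + 1.194 → r_corr = 1.527 μm/a
zinc: temperature factor f = -0.071·(15.8) = -1.1218
  SO₂ term: 0.0129·17.3^0.44·exp(0.046·79-1.1218) = 0.5577
  Cl⁻ term: 0.0175·11.1^0.57·exp(0.008·79+0.085·25.8) = 1.163
  r_corr = 0.5577 + 1.163 = 1.721 μm/a
Ordering by μm/a: zinc (1.72) > copper (1.53)

zinc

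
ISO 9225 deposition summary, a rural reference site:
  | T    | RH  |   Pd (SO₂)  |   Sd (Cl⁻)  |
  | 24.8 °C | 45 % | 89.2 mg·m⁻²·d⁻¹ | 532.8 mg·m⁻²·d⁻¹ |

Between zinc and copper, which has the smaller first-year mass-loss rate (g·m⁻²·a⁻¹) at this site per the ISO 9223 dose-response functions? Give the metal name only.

zinc: f(T) = -0.071·(T−10) [T>10 °C] = -1.0508
  Pd branch = 0.0129·Pd^0.44·e^(0.046·RH+f) = 0.2579 μm/a
  Sd branch = 0.0175·Sd^0.57·e^(0.008·RH+0.085·T) = 7.396 μm/a
  r_corr = 0.2579 + 7.396 = 7.654 μm/a
  mass loss = 7.654 μm/a × 7.14 g/cm³ = 54.65 g·m⁻²·a⁻¹
copper: T>10 °C ⇒ hinge -0.080·(24.8−10) = -1.1840
  SO₂ term: 0.0053·89.2^0.26·exp(0.059·45-1.1840) = 0.07417
  Sd branch = 0.01025·Sd^0.27·e^(0.036·RH+0.049·T) = 0.9511 μm/a
  sum: 0.07417 + 0.9511 → r_corr = 1.025 μm/a
  mass loss = 1.025 μm/a × 8.96 g/cm³ = 9.186 g·m⁻²·a⁻¹
Ordering by g·m⁻²·a⁻¹: zinc (54.7) > copper (9.19)

copper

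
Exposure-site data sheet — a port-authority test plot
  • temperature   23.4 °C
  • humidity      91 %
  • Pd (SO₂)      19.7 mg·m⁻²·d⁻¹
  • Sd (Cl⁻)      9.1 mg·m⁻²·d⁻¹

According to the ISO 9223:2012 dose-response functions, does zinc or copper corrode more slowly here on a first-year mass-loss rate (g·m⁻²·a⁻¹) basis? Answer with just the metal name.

zinc

zinc: temperature factor f = -0.071·(13.4) = -0.9514
  Pd branch = 0.0129·Pd^0.44·e^(0.046·RH+f) = 1.216 μm/a
  Cl⁻ term: 0.0175·9.1^0.57·exp(0.008·91+0.085·23.4) = 0.9325
  sum: 1.216 + 0.9325 → r_corr = 2.149 μm/a
  mass loss = 2.149 μm/a × 7.14 g/cm³ = 15.34 g·m⁻²·a⁻¹
copper: temperature factor f = -0.080·(13.4) = -1.0720
  SO₂ term: 0.0053·19.7^0.26·exp(0.059·91-1.0720) = 0.8453
  Sd branch = 0.01025·Sd^0.27·e^(0.036·RH+0.049·T) = 1.55 μm/a
  sum: 0.8453 + 1.55 → r_corr = 2.395 μm/a
  mass loss = 2.395 μm/a × 8.96 g/cm³ = 21.46 g·m⁻²·a⁻¹
Ordering by g·m⁻²·a⁻¹: copper (21.5) > zinc (15.3)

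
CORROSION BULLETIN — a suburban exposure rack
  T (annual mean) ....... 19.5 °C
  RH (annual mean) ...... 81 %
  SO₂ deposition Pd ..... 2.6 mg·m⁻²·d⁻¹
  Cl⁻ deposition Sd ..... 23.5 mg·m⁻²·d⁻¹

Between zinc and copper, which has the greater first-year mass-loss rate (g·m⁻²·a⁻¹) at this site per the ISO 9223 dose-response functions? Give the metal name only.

copper

zinc: T>10 °C ⇒ hinge -0.071·(19.5−10) = -0.6745
  sulphur-dioxide contribution → 0.4154 μm/a
  chloride contribution → 1.061 μm/a
  ⇒ r_corr(zinc) = 1.477 μm/a
  mass loss = 1.477 μm/a × 7.14 g/cm³ = 10.54 g·m⁻²·a⁻¹
copper: T>10 °C ⇒ hinge -0.080·(19.5−10) = -0.7600
  sulphur-dioxide contribution → 0.3781 μm/a
  chloride contribution → 1.154 μm/a
  ⇒ r_corr(copper) = 1.532 μm/a
  mass loss = 1.532 μm/a × 8.96 g/cm³ = 13.73 g·m⁻²·a⁻¹
Ordering by g·m⁻²·a⁻¹: copper (13.7) > zinc (10.5)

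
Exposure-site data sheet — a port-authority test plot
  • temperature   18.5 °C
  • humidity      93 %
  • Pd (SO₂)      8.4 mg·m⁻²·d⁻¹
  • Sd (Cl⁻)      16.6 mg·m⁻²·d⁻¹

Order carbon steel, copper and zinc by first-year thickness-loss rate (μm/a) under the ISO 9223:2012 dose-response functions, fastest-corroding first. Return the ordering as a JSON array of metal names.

["carbon steel", "copper", "zinc"]

carbon steel: T>10 °C ⇒ hinge -0.054·(18.5−10) = -0.4590
  sulphur-dioxide contribution → 21.73 μm/a
  chloride contribution → 26.26 μm/a
  total first-year rate 47.99 μm/a
copper: temperature factor f = -0.080·(8.5) = -0.6800
  sulphur-dioxide contribution → 1.128 μm/a
  chloride contribution → 1.541 μm/a
  ⇒ r_corr(copper) = 2.669 μm/a
zinc: T>10 °C ⇒ hinge -0.071·(18.5−10) = -0.6035
  sulphur-dioxide contribution → 1.297 μm/a
  chloride contribution → 0.8801 μm/a
  total first-year rate 2.178 μm/a
Ordering by μm/a: carbon steel (48) > copper (2.67) > zinc (2.18)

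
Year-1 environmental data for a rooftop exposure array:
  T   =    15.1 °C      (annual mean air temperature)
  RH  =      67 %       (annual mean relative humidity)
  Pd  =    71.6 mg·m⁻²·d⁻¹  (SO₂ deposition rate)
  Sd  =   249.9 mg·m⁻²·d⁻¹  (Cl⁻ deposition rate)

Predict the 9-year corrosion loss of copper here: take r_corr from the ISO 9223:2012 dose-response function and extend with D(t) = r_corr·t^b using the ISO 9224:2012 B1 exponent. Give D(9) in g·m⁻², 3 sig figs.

copper: f(T) = -0.080·(T−10) [T>10 °C] = -0.4080
  Pd branch = 0.0053·Pd^0.26·e^(0.059·RH+f) = 0.5573 μm/a
  Sd branch = 0.01025·Sd^0.27·e^(0.036·RH+0.049·T) = 1.064 μm/a
  r_corr = 0.5573 + 1.064 = 1.621 μm/a
Power-law: D(9) = r_corr · 9^0.667
  D(9) = 1.621 × 9^0.667 = 1.621 × 4.33 = 7.021 μm
  Mass loss = 7.021 μm × 8.96 g/cm³ = 62.91 g·m⁻²

D(9) = 62.9 g·m⁻²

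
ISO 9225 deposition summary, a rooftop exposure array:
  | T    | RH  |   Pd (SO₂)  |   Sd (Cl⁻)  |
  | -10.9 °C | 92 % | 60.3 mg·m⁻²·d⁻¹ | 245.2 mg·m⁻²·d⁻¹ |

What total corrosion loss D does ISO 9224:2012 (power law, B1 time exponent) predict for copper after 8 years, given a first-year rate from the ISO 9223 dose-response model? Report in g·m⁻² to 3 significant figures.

D(8) = 35.1 g·m⁻²

copper: temperature factor f = +0.126·(-20.9) = -2.6334
  Pd branch = 0.0053·Pd^0.26·e^(0.059·RH+f) = 0.2517 μm/a
  Sd branch = 0.01025·Sd^0.27·e^(0.036·RH+0.049·T) = 0.7283 μm/a
  r_corr = 0.2517 + 0.7283 = 0.98 μm/a
ISO 9224: D(t) = r_corr · t^b with b = 0.667 (copper, B1)
  D(8) = 0.98 × 8^0.667 = 0.98 × 4.003 = 3.923 μm
  Mass loss = 3.923 μm × 8.96 g/cm³ = 35.15 g·m⁻²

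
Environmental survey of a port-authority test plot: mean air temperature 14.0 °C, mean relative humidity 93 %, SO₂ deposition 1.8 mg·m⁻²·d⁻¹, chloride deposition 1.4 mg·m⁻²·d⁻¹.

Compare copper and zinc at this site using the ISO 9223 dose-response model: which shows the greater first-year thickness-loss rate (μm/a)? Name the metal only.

copper

copper: temperature factor f = -0.080·(4.0) = -0.3200
  sulphur-dioxide contribution → 1.083 μm/a
  chloride contribution → 0.634 μm/a
  ⇒ r_corr(copper) = 1.717 μm/a
zinc: T>10 °C ⇒ hinge -0.071·(14.0−10) = -0.2840
  sulphur-dioxide contribution → 0.9067 μm/a
  chloride contribution → 0.1466 μm/a
  ⇒ r_corr(zinc) = 1.053 μm/a
Ordering by μm/a: copper (1.72) > zinc (1.05)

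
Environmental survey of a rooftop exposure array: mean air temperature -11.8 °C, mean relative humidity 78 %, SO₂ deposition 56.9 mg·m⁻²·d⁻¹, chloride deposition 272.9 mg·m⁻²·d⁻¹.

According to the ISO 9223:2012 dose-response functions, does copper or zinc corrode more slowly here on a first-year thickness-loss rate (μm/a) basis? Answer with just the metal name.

copper

copper: T≤10 °C ⇒ hinge +0.126·(-11.8−10) = -2.7468
  Pd branch = 0.0053·Pd^0.26·e^(0.059·RH+f) = 0.0969 μm/a
  Cl⁻ term: 0.01025·272.9^0.27·exp(0.036·78+0.049·-11.8) = 0.4333
  sum: 0.0969 + 0.4333 → r_corr = 0.5302 μm/a
zinc: f(T) = +0.038·(T−10) [T≤10 °C] = -0.8284
  Pd branch = 0.0129·Pd^0.44·e^(0.046·RH+f) = 1.206 μm/a
  Sd branch = 0.0175·Sd^0.57·e^(0.008·RH+0.085·T) = 0.2931 μm/a
  r_corr = 1.206 + 0.2931 = 1.499 μm/a
Ordering by μm/a: zinc (1.5) > copper (0.53)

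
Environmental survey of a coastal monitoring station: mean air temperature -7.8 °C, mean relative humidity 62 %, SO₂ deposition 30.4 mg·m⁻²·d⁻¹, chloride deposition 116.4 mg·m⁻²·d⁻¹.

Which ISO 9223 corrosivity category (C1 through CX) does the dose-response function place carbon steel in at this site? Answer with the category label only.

C2

carbon steel: f(T) = +0.150·(T−10) [T≤10 °C] = -2.6700
  SO₂ term: 1.77·30.4^0.52·exp(0.02·62-2.6700) = 2.5
  Cl⁻ term: 0.102·116.4^0.62·exp(0.033·62+0.04·-7.8) = 11.03
  r_corr = 2.5 + 11.03 = 13.53 μm/a
Category bounds: 1.3…25 μm/a bracket r_corr ⇒ C2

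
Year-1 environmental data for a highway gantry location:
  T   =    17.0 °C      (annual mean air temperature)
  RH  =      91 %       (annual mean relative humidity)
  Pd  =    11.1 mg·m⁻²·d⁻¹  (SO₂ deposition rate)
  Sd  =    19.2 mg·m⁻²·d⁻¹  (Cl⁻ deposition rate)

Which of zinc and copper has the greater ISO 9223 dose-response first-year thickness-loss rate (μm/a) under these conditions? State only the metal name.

zinc: T>10 °C ⇒ hinge -0.071·(17.0−10) = -0.4970
  sulphur-dioxide contribution → 1.488 μm/a
  chloride contribution → 0.8284 μm/a
  total first-year rate 2.317 μm/a
copper: temperature factor f = -0.080·(7.0) = -0.5600
  sulphur-dioxide contribution → 1.215 μm/a
  chloride contribution → 1.386 μm/a
  ⇒ r_corr(copper) = 2.601 μm/a
Ordering by μm/a: copper (2.6) > zinc (2.32)

copper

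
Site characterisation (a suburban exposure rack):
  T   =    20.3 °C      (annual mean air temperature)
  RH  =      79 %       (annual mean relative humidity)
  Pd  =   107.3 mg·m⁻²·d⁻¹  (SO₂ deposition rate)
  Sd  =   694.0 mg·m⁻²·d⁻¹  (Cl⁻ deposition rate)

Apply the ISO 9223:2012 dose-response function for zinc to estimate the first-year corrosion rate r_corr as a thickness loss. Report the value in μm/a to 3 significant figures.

zinc: T>10 °C ⇒ hinge -0.071·(20.3−10) = -0.7313
  Pd branch = 0.0129·Pd^0.44·e^(0.046·RH+f) = 1.839 μm/a
  Cl⁻ term: 0.0175·694.0^0.57·exp(0.008·79+0.085·20.3) = 7.699
  r_corr = 1.839 + 7.699 = 9.539 μm/a

r_corr = 9.54 μm/a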